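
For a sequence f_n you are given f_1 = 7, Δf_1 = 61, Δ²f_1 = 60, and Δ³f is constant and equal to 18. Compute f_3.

189

Build the table forward from the leading diagonal:
D3: 18, 18, 18
D2: 60, 78, 96
D1: 61, 121, 199
f: 7, 68, 189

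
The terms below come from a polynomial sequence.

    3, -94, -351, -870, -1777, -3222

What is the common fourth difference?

-24

First differences: -97, -257, -519, -907, -1445
Second differences: -160, -262, -388, -538
Third differences: -102, -126, -150
Fourth differences: -24, -24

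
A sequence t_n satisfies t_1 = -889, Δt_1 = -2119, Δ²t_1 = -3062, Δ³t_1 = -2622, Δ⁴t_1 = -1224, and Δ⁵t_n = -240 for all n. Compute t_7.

Build the table forward from the leading diagonal:
D5: -240  -240  -240  -240  -240  -240  -240
D4: -1224  -1464  -1704  -1944  -2184  -2424  -2664
D3: -2622  -3846  -5310  -7014  -8958  -11142  -13566
D2: -3062  -5684  -9530  -14840  -21854  -30812  -41954
D1: -2119  -5181  -10865  -20395  -35235  -57089  -87901
t: -889  -3008  -8189  -19054  -39449  -74684  -131773

-131773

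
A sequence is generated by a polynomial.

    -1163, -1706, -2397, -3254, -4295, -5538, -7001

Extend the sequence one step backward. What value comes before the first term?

D1: -543  -691  -857  -1041  -1243  -1463
D2: -148  -166  -184  -202  -220
D3: -18  -18  -18  -18
The third differences are constant at -18.
Work back: -148 + 18 = -130;  -543 + 130 = -413;  -1163 + 413 = -750

-750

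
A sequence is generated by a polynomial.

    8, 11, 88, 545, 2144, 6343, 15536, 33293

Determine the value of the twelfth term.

315961

Δ: 3 , 77 , 457 , 1599 , 4199 , 9193 , 17757
Δ²: 74 , 380 , 1142 , 2600 , 4994 , 8564
Δ³: 306 , 762 , 1458 , 2394 , 3570
Δ⁴: 456 , 696 , 936 , 1176
Δ⁵: 240 , 240 , 240
The fifth differences are constant (240).
1176 + 240 = 1416;  3570 + 1416 = 4986;  8564 + 4986 = 13550;  17757 + 13550 = 31307;  33293 + 31307 = 64600
1416 + 240 = 1656;  4986 + 1656 = 6642;  13550 + 6642 = 20192;  31307 + 20192 = 51499;  64600 + 51499 = 116099
1656 + 240 = 1896;  6642 + 1896 = 8538;  20192 + 8538 = 28730;  51499 + 28730 = 80229;  116099 + 80229 = 196328
1896 + 240 = 2136;  8538 + 2136 = 10674;  28730 + 10674 = 39404;  80229 + 39404 = 119633;  196328 + 119633 = 315961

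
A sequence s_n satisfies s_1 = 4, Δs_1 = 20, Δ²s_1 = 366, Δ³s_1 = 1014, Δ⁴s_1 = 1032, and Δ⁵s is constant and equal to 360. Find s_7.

43534

Build the table forward from the leading diagonal:
Fifth differences: 360, 360, 360, 360, 360, 360, 360
Fourth differences: 1032, 1392, 1752, 2112, 2472, 2832, 3192
Third differences: 1014, 2046, 3438, 5190, 7302, 9774, 12606
Second differences: 366, 1380, 3426, 6864, 12054, 19356, 29130
First differences: 20, 386, 1766, 5192, 12056, 24110, 43466
s: 4, 24, 410, 2176, 7368, 19424, 43534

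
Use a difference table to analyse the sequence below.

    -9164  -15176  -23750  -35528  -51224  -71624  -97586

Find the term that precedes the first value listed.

-5144

D1: -6012  -8574  -11778  -15696  -20400  -25962
D2: -2562  -3204  -3918  -4704  -5562
D3: -642  -714  -786  -858
D4: -72  -72  -72
The fourth differences are constant at -72.
Work back: -642 + 72 = -570;  -2562 + 570 = -1992;  -6012 + 1992 = -4020;  -9164 + 4020 = -5144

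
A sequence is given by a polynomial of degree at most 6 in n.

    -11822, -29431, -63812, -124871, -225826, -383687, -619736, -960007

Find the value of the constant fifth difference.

-480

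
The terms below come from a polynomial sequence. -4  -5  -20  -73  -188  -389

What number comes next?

First differences: -1  -15  -53  -115  -201
Second differences: -14  -38  -62  -86
Third differences: -24  -24  -24
Third differences constant at -24.
-86 − 24 = -110;  -201 − 110 = -311;  -389 − 311 = -700

-700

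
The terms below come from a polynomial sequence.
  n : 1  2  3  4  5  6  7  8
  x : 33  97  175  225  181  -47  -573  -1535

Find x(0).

1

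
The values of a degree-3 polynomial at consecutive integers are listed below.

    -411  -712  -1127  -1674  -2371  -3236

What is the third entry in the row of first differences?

-547

First differences: -301, -415, -547, -697, -865
Second differences: -114, -132, -150, -168
Third differences: -18, -18, -18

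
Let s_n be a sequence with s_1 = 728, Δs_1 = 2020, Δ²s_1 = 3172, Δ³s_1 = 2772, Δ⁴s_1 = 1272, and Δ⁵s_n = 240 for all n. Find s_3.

Build the table forward from the leading diagonal:
Fifth differences: 240, 240, 240
Fourth differences: 1272, 1512, 1752
Third differences: 2772, 4044, 5556
Second differences: 3172, 5944, 9988
First differences: 2020, 5192, 11136
s: 728, 2748, 7940

7940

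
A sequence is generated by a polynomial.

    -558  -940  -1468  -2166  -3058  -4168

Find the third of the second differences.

First differences: -382, -528, -698, -892, -1110
Second differences: -146, -170, -194, -218
Third differences: -24, -24, -24

-194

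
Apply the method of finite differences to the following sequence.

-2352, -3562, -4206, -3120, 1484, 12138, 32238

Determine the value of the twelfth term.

-1210, -644, 1086, 4604, 10654, 20100
566, 1730, 3518, 6050, 9446
1164, 1788, 2532, 3396
624, 744, 864
120, 120
The fifth differences are constant (120).
864 + 120 = 984;  3396 + 984 = 4380;  9446 + 4380 = 13826;  20100 + 13826 = 33926;  32238 + 33926 = 66164
984 + 120 = 1104;  4380 + 1104 = 5484;  13826 + 5484 = 19310;  33926 + 19310 = 53236;  66164 + 53236 = 119400
1104 + 120 = 1224;  5484 + 1224 = 6708;  19310 + 6708 = 26018;  53236 + 26018 = 79254;  119400 + 79254 = 198654
1224 + 120 = 1344;  6708 + 1344 = 8052;  26018 + 8052 = 34070;  79254 + 34070 = 113324;  198654 + 113324 = 311978
1344 + 120 = 1464;  8052 + 1464 = 9516;  34070 + 9516 = 43586;  113324 + 43586 = 156910;  311978 + 156910 = 468888

468888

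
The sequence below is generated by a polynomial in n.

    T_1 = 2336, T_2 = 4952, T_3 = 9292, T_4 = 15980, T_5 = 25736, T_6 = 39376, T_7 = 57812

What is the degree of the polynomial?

First differences: 2616, 4340, 6688, 9756, 13640, 18436
Second differences: 1724, 2348, 3068, 3884, 4796
Third differences: 624, 720, 816, 912
Fourth differences: 96, 96, 96
The fourth differences are constant, so the polynomial has degree 4.

4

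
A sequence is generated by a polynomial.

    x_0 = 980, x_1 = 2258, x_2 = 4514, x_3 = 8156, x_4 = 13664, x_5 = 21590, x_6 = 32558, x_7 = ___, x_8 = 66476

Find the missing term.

47264

Using the first 7 terms:
1278  2256  3642  5508  7926  10968
978  1386  1866  2418  3042
408  480  552  624
72  72  72
Constant fourth difference = 72.
Extend forward: 624 + 72 = 696;  3042 + 696 = 3738;  10968 + 3738 = 14706;  32558 + 14706 = 47264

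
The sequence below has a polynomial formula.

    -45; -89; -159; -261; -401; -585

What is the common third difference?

D1: -44, -70, -102, -140, -184
D2: -26, -32, -38, -44
D3: -6, -6, -6

-6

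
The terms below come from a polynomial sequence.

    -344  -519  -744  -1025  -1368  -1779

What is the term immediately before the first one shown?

-213

Δ: -175  -225  -281  -343  -411
Δ²: -50  -56  -62  -68
Δ³: -6  -6  -6
The third differences are constant at -6.
Work back: -50 + 6 = -44;  -175 + 44 = -131;  -344 + 131 = -213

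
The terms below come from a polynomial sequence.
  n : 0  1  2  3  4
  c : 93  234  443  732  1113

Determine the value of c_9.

4818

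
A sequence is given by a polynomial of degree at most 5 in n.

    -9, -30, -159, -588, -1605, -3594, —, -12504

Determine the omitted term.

Using the first 6 terms:
D1: -21  -129  -429  -1017  -1989
D2: -108  -300  -588  -972
D3: -192  -288  -384
D4: -96  -96
Constant fourth difference = -96.
Extend forward: -384 − 96 = -480;  -972 − 480 = -1452;  -1989 − 1452 = -3441;  -3594 − 3441 = -7035

-7035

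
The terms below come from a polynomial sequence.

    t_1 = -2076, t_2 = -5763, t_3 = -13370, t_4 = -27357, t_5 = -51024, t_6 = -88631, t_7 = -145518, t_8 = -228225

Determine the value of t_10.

-503979

-3687  -7607  -13987  -23667  -37607  -56887  -82707
-3920  -6380  -9680  -13940  -19280  -25820
-2460  -3300  -4260  -5340  -6540
-840  -960  -1080  -1200
-120  -120  -120
Fifth differences constant at -120.
-1200 − 120 = -1320;  -6540 − 1320 = -7860;  -25820 − 7860 = -33680;  -82707 − 33680 = -116387;  -228225 − 116387 = -344612
-1320 − 120 = -1440;  -7860 − 1440 = -9300;  -33680 − 9300 = -42980;  -116387 − 42980 = -159367;  -344612 − 159367 = -503979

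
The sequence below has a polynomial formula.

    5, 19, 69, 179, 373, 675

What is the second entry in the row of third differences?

First differences: 14, 50, 110, 194, 302
Second differences: 36, 60, 84, 108
Third differences: 24, 24, 24

24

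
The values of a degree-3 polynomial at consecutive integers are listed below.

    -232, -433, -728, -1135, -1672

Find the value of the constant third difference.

-18

Δ: -201, -295, -407, -537
Δ²: -94, -112, -130
Δ³: -18, -18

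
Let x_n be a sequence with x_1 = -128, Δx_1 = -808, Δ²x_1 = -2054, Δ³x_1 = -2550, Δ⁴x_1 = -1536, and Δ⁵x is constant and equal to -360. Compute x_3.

Build the table forward from the leading diagonal:
Fifth differences: -360  -360  -360
Fourth differences: -1536  -1896  -2256
Third differences: -2550  -4086  -5982
Second differences: -2054  -4604  -8690
First differences: -808  -2862  -7466
x: -128  -936  -3798

-3798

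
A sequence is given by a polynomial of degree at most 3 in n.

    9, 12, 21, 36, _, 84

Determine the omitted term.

57

Using the first 4 terms:
Δ: 3  9  15
Δ²: 6  6
Constant second difference = 6.
Extend forward: 15 + 6 = 21;  36 + 21 = 57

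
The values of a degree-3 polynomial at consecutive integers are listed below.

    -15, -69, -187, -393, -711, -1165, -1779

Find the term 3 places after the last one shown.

D1: -54  -118  -206  -318  -454  -614
D2: -64  -88  -112  -136  -160
D3: -24  -24  -24  -24
The third differences are constant (-24).
-160 − 24 = -184;  -614 − 184 = -798;  -1779 − 798 = -2577
-184 − 24 = -208;  -798 − 208 = -1006;  -2577 − 1006 = -3583
-208 − 24 = -232;  -1006 − 232 = -1238;  -3583 − 1238 = -4821

-4821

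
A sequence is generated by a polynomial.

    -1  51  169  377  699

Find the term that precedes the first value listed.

First differences: 52  118  208  322
Second differences: 66  90  114
Third differences: 24  24
The third differences are constant at 24.
Work back: 66 − 24 = 42;  52 − 42 = 10;  -1 − 10 = -11

-11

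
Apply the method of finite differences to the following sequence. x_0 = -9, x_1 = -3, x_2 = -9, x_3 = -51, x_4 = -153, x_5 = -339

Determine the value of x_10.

-3369

D1: 6 , -6 , -42 , -102 , -186
D2: -12 , -36 , -60 , -84
D3: -24 , -24 , -24
The third differences are constant (-24).
-84 − 24 = -108;  -186 − 108 = -294;  -339 − 294 = -633
-108 − 24 = -132;  -294 − 132 = -426;  -633 − 426 = -1059
-132 − 24 = -156;  -426 − 156 = -582;  -1059 − 582 = -1641
-156 − 24 = -180;  -582 − 180 = -762;  -1641 − 762 = -2403
-180 − 24 = -204;  -762 − 204 = -966;  -2403 − 966 = -3369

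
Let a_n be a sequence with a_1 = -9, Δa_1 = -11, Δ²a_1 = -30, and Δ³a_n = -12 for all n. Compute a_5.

Build the table forward from the leading diagonal:
D3: -12, -12, -12, -12, -12
D2: -30, -42, -54, -66, -78
D1: -11, -41, -83, -137, -203
a: -9, -20, -61, -144, -281

-281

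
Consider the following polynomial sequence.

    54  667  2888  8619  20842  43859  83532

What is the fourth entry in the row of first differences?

12223

Δ: 613, 2221, 5731, 12223, 23017, 39673
Δ²: 1608, 3510, 6492, 10794, 16656
Δ³: 1902, 2982, 4302, 5862
Δ⁴: 1080, 1320, 1560
Δ⁵: 240, 240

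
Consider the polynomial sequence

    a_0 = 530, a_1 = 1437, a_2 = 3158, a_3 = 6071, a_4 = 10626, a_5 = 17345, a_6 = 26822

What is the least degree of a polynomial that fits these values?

4

907, 1721, 2913, 4555, 6719, 9477
814, 1192, 1642, 2164, 2758
378, 450, 522, 594
72, 72, 72
The fourth differences are constant, so the polynomial has degree 4.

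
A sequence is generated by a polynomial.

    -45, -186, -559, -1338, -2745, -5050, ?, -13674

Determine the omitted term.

-8571

Using the first 6 terms:
Δ: -141, -373, -779, -1407, -2305
Δ²: -232, -406, -628, -898
Δ³: -174, -222, -270
Δ⁴: -48, -48
Constant fourth difference = -48.
Extend forward: -270 − 48 = -318;  -898 − 318 = -1216;  -2305 − 1216 = -3521;  -5050 − 3521 = -8571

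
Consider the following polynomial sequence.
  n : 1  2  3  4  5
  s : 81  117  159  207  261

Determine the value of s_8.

459

Δ: 36  42  48  54
Δ²: 6  6  6
The second differences are constant (6).
54 + 6 = 60;  261 + 60 = 321
60 + 6 = 66;  321 + 66 = 387
66 + 6 = 72;  387 + 72 = 459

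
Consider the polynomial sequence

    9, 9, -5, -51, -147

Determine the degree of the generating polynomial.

3

D1: 0, -14, -46, -96
D2: -14, -32, -50
D3: -18, -18
The third differences are constant, so the polynomial has degree 3.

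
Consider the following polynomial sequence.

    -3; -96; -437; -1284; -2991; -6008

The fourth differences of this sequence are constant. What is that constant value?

-96

First differences: -93, -341, -847, -1707, -3017
Second differences: -248, -506, -860, -1310
Third differences: -258, -354, -450
Fourth differences: -96, -96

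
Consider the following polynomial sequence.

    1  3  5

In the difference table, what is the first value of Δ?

D1: 2, 2

2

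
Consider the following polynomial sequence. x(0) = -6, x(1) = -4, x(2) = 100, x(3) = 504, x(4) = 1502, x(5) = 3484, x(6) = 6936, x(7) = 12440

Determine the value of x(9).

D1: 2 , 104 , 404 , 998 , 1982 , 3452 , 5504
D2: 102 , 300 , 594 , 984 , 1470 , 2052
D3: 198 , 294 , 390 , 486 , 582
D4: 96 , 96 , 96 , 96
Fourth differences constant at 96.
582 + 96 = 678;  2052 + 678 = 2730;  5504 + 2730 = 8234;  12440 + 8234 = 20674
678 + 96 = 774;  2730 + 774 = 3504;  8234 + 3504 = 11738;  20674 + 11738 = 32412

32412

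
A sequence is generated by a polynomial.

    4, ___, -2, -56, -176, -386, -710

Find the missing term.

10

Using the last 5 terms:
First differences: -54  -120  -210  -324
Second differences: -66  -90  -114
Third differences: -24  -24
Constant third difference = -24.
Extend backward: -66 + 24 = -42;  -54 + 42 = -12;  -2 + 12 = 10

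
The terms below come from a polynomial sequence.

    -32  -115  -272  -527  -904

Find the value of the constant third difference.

-24

D1: -83, -157, -255, -377
D2: -74, -98, -122
D3: -24, -24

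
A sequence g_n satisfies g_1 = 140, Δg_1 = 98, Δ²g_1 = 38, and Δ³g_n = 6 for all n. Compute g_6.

1070

Build the table forward from the leading diagonal:
D3: 6, 6, 6, 6, 6, 6
D2: 38, 44, 50, 56, 62, 68
D1: 98, 136, 180, 230, 286, 348
g: 140, 238, 374, 554, 784, 1070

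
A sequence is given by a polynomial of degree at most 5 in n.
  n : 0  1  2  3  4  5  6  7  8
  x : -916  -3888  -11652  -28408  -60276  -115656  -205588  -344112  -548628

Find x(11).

-1790088

-2972  -7764  -16756  -31868  -55380  -89932  -138524  -204516
-4792  -8992  -15112  -23512  -34552  -48592  -65992
-4200  -6120  -8400  -11040  -14040  -17400
-1920  -2280  -2640  -3000  -3360
-360  -360  -360  -360
Fifth differences constant at -360.
-3360 − 360 = -3720;  -17400 − 3720 = -21120;  -65992 − 21120 = -87112;  -204516 − 87112 = -291628;  -548628 − 291628 = -840256
-3720 − 360 = -4080;  -21120 − 4080 = -25200;  -87112 − 25200 = -112312;  -291628 − 112312 = -403940;  -840256 − 403940 = -1244196
-4080 − 360 = -4440;  -25200 − 4440 = -29640;  -112312 − 29640 = -141952;  -403940 − 141952 = -545892;  -1244196 − 545892 = -1790088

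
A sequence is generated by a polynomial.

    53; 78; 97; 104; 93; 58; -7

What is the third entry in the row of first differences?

7

First differences: 25, 19, 7, -11, -35, -65
Second differences: -6, -12, -18, -24, -30
Third differences: -6, -6, -6, -6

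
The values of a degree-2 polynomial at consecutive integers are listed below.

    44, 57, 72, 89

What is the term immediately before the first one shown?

33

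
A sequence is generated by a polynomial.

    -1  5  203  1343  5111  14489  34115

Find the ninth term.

133103

6 , 198 , 1140 , 3768 , 9378 , 19626
192 , 942 , 2628 , 5610 , 10248
750 , 1686 , 2982 , 4638
936 , 1296 , 1656
360 , 360
The fifth differences are constant (360).
1656 + 360 = 2016;  4638 + 2016 = 6654;  10248 + 6654 = 16902;  19626 + 16902 = 36528;  34115 + 36528 = 70643
2016 + 360 = 2376;  6654 + 2376 = 9030;  16902 + 9030 = 25932;  36528 + 25932 = 62460;  70643 + 62460 = 133103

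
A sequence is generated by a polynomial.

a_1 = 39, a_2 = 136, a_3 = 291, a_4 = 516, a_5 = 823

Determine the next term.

1224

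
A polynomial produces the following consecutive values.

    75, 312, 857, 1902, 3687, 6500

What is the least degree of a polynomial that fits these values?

4

D1: 237, 545, 1045, 1785, 2813
D2: 308, 500, 740, 1028
D3: 192, 240, 288
D4: 48, 48
The fourth differences are constant, so the polynomial has degree 4.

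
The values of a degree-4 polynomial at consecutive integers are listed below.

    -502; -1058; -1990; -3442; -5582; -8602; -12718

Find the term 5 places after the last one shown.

-556, -932, -1452, -2140, -3020, -4116
-376, -520, -688, -880, -1096
-144, -168, -192, -216
-24, -24, -24
Constant fourth difference = -24, so extend:
-216 − 24 = -240;  -1096 − 240 = -1336;  -4116 − 1336 = -5452;  -12718 − 5452 = -18170
-240 − 24 = -264;  -1336 − 264 = -1600;  -5452 − 1600 = -7052;  -18170 − 7052 = -25222
-264 − 24 = -288;  -1600 − 288 = -1888;  -7052 − 1888 = -8940;  -25222 − 8940 = -34162
-288 − 24 = -312;  -1888 − 312 = -2200;  -8940 − 2200 = -11140;  -34162 − 11140 = -45302
-312 − 24 = -336;  -2200 − 336 = -2536;  -11140 − 2536 = -13676;  -45302 − 13676 = -58978

-58978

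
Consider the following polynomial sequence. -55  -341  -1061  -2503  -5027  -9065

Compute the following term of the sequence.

D1: -286  -720  -1442  -2524  -4038
D2: -434  -722  -1082  -1514
D3: -288  -360  -432
D4: -72  -72
The fourth differences are constant (-72).
-432 − 72 = -504;  -1514 − 504 = -2018;  -4038 − 2018 = -6056;  -9065 − 6056 = -15121

-15121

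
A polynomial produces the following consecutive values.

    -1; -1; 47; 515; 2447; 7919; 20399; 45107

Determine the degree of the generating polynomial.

5

Δ: 0, 48, 468, 1932, 5472, 12480, 24708
Δ²: 48, 420, 1464, 3540, 7008, 12228
Δ³: 372, 1044, 2076, 3468, 5220
Δ⁴: 672, 1032, 1392, 1752
Δ⁵: 360, 360, 360
The fifth differences are constant, so the polynomial has degree 5.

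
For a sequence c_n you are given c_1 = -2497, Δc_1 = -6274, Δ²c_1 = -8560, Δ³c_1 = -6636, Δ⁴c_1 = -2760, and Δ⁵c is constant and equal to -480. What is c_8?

-565115

Build the table forward from the leading diagonal:
Fifth differences: -480  -480  -480  -480  -480  -480  -480  -480
Fourth differences: -2760  -3240  -3720  -4200  -4680  -5160  -5640  -6120
Third differences: -6636  -9396  -12636  -16356  -20556  -25236  -30396  -36036
Second differences: -8560  -15196  -24592  -37228  -53584  -74140  -99376  -129772
First differences: -6274  -14834  -30030  -54622  -91850  -145434  -219574  -318950
c: -2497  -8771  -23605  -53635  -108257  -200107  -345541  -565115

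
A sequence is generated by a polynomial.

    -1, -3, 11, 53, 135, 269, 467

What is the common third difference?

12

First differences: -2, 14, 42, 82, 134, 198
Second differences: 16, 28, 40, 52, 64
Third differences: 12, 12, 12, 12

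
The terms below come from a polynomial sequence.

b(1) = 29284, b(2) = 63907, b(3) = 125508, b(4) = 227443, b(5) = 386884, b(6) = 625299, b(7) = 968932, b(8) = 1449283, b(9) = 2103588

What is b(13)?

First differences: 34623 , 61601 , 101935 , 159441 , 238415 , 343633 , 480351 , 654305
Second differences: 26978 , 40334 , 57506 , 78974 , 105218 , 136718 , 173954
Third differences: 13356 , 17172 , 21468 , 26244 , 31500 , 37236
Fourth differences: 3816 , 4296 , 4776 , 5256 , 5736
Fifth differences: 480 , 480 , 480 , 480
The fifth differences are constant (480).
5736 + 480 = 6216;  37236 + 6216 = 43452;  173954 + 43452 = 217406;  654305 + 217406 = 871711;  2103588 + 871711 = 2975299
6216 + 480 = 6696;  43452 + 6696 = 50148;  217406 + 50148 = 267554;  871711 + 267554 = 1139265;  2975299 + 1139265 = 4114564
6696 + 480 = 7176;  50148 + 7176 = 57324;  267554 + 57324 = 324878;  1139265 + 324878 = 1464143;  4114564 + 1464143 = 5578707
7176 + 480 = 7656;  57324 + 7656 = 64980;  324878 + 64980 = 389858;  1464143 + 389858 = 1854001;  5578707 + 1854001 = 7432708

7432708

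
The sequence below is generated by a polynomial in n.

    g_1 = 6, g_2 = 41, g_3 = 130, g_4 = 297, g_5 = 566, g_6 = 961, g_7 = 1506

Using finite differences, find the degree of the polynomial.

First differences: 35, 89, 167, 269, 395, 545
Second differences: 54, 78, 102, 126, 150
Third differences: 24, 24, 24, 24
The third differences are constant, so the polynomial has degree 3.

3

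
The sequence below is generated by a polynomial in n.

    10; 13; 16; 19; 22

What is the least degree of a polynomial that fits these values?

3, 3, 3, 3
The first differences are constant, so the polynomial has degree 1.

1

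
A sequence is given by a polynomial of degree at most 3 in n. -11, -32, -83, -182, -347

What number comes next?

-21  -51  -99  -165
-30  -48  -66
-18  -18
The third differences are constant (-18).
-66 − 18 = -84;  -165 − 84 = -249;  -347 − 249 = -596

-596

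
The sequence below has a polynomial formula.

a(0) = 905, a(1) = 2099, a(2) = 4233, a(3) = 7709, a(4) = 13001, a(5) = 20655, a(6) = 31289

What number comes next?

45593

First differences: 1194 , 2134 , 3476 , 5292 , 7654 , 10634
Second differences: 940 , 1342 , 1816 , 2362 , 2980
Third differences: 402 , 474 , 546 , 618
Fourth differences: 72 , 72 , 72
The fourth differences are constant (72).
618 + 72 = 690;  2980 + 690 = 3670;  10634 + 3670 = 14304;  31289 + 14304 = 45593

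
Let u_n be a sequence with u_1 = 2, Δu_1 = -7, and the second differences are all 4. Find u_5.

-2

Build the table forward from the leading diagonal:
Second differences: 4  4  4  4  4
First differences: -7  -3  1  5  9
u: 2  -5  -8  -7  -2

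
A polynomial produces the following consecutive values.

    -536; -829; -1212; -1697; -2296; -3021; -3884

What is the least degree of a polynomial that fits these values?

3

Δ: -293, -383, -485, -599, -725, -863
Δ²: -90, -102, -114, -126, -138
Δ³: -12, -12, -12, -12
The third differences are constant, so the polynomial has degree 3.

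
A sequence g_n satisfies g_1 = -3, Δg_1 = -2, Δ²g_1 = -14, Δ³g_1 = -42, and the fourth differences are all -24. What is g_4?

-93

Build the table forward from the leading diagonal:
D4: -24, -24, -24, -24
D3: -42, -66, -90, -114
D2: -14, -56, -122, -212
D1: -2, -16, -72, -194
g: -3, -5, -21, -93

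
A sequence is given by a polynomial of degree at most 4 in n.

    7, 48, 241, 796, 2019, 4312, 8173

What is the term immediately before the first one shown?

4

41  193  555  1223  2293  3861
152  362  668  1070  1568
210  306  402  498
96  96  96
The fourth differences are constant at 96.
Work back: 210 − 96 = 114;  152 − 114 = 38;  41 − 38 = 3;  7 − 3 = 4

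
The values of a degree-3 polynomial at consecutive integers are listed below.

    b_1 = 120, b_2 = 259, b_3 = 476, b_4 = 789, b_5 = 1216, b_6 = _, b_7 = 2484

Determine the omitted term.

1775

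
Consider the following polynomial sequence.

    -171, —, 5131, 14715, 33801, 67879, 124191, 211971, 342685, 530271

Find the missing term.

Using the last 8 terms:
First differences: 9584, 19086, 34078, 56312, 87780, 130714, 187586
Second differences: 9502, 14992, 22234, 31468, 42934, 56872
Third differences: 5490, 7242, 9234, 11466, 13938
Fourth differences: 1752, 1992, 2232, 2472
Fifth differences: 240, 240, 240
Constant fifth difference = 240.
Extend backward: 1752 − 240 = 1512;  5490 − 1512 = 3978;  9502 − 3978 = 5524;  9584 − 5524 = 4060;  5131 − 4060 = 1071

1071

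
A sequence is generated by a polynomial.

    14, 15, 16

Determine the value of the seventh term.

20

Δ: 1  1
Constant first difference = 1, so extend:
16 + 1 = 17
17 + 1 = 18
18 + 1 = 19
19 + 1 = 20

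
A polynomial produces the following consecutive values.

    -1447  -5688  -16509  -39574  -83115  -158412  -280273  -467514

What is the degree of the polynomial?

5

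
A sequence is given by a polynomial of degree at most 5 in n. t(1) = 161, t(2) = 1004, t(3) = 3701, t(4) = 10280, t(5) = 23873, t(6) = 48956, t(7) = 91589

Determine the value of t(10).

Δ: 843, 2697, 6579, 13593, 25083, 42633
Δ²: 1854, 3882, 7014, 11490, 17550
Δ³: 2028, 3132, 4476, 6060
Δ⁴: 1104, 1344, 1584
Δ⁵: 240, 240
Fifth differences constant at 240.
1584 + 240 = 1824;  6060 + 1824 = 7884;  17550 + 7884 = 25434;  42633 + 25434 = 68067;  91589 + 68067 = 159656
1824 + 240 = 2064;  7884 + 2064 = 9948;  25434 + 9948 = 35382;  68067 + 35382 = 103449;  159656 + 103449 = 263105
2064 + 240 = 2304;  9948 + 2304 = 12252;  35382 + 12252 = 47634;  103449 + 47634 = 151083;  263105 + 151083 = 414188

414188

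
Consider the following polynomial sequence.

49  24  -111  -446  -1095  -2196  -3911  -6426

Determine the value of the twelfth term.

-29046

First differences: -25, -135, -335, -649, -1101, -1715, -2515
Second differences: -110, -200, -314, -452, -614, -800
Third differences: -90, -114, -138, -162, -186
Fourth differences: -24, -24, -24, -24
Constant fourth difference = -24, so extend:
-186 − 24 = -210;  -800 − 210 = -1010;  -2515 − 1010 = -3525;  -6426 − 3525 = -9951
-210 − 24 = -234;  -1010 − 234 = -1244;  -3525 − 1244 = -4769;  -9951 − 4769 = -14720
-234 − 24 = -258;  -1244 − 258 = -1502;  -4769 − 1502 = -6271;  -14720 − 6271 = -20991
-258 − 24 = -282;  -1502 − 282 = -1784;  -6271 − 1784 = -8055;  -20991 − 8055 = -29046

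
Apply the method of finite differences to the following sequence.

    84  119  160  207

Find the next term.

35  41  47
6  6
Constant second difference = 6, so extend:
47 + 6 = 53;  207 + 53 = 260

260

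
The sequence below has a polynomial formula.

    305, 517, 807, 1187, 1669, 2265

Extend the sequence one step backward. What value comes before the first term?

Δ: 212  290  380  482  596
Δ²: 78  90  102  114
Δ³: 12  12  12
The third differences are constant at 12.
Work back: 78 − 12 = 66;  212 − 66 = 146;  305 − 146 = 159

159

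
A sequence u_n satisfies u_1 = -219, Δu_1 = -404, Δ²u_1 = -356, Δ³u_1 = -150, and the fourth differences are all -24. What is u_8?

Build the table forward from the leading diagonal:
Δ⁴: -24  -24  -24  -24  -24  -24  -24  -24
Δ³: -150  -174  -198  -222  -246  -270  -294  -318
Δ²: -356  -506  -680  -878  -1100  -1346  -1616  -1910
Δ: -404  -760  -1266  -1946  -2824  -3924  -5270  -6886
u: -219  -623  -1383  -2649  -4595  -7419  -11343  -16613

-16613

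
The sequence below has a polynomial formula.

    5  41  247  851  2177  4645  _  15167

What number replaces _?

Using the first 6 terms:
First differences: 36  206  604  1326  2468
Second differences: 170  398  722  1142
Third differences: 228  324  420
Fourth differences: 96  96
Constant fourth difference = 96.
Extend forward: 420 + 96 = 516;  1142 + 516 = 1658;  2468 + 1658 = 4126;  4645 + 4126 = 8771

8771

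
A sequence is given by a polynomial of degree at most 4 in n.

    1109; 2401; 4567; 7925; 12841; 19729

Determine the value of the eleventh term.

101599

Δ: 1292, 2166, 3358, 4916, 6888
Δ²: 874, 1192, 1558, 1972
Δ³: 318, 366, 414
Δ⁴: 48, 48
Constant fourth difference = 48, so extend:
414 + 48 = 462;  1972 + 462 = 2434;  6888 + 2434 = 9322;  19729 + 9322 = 29051
462 + 48 = 510;  2434 + 510 = 2944;  9322 + 2944 = 12266;  29051 + 12266 = 41317
510 + 48 = 558;  2944 + 558 = 3502;  12266 + 3502 = 15768;  41317 + 15768 = 57085
558 + 48 = 606;  3502 + 606 = 4108;  15768 + 4108 = 19876;  57085 + 19876 = 76961
606 + 48 = 654;  4108 + 654 = 4762;  19876 + 4762 = 24638;  76961 + 24638 = 101599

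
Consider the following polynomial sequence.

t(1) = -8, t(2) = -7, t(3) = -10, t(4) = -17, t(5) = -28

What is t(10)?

Δ: 1  -3  -7  -11
Δ²: -4  -4  -4
The second differences are constant (-4).
-11 − 4 = -15;  -28 − 15 = -43
-15 − 4 = -19;  -43 − 19 = -62
-19 − 4 = -23;  -62 − 23 = -85
-23 − 4 = -27;  -85 − 27 = -112
-27 − 4 = -31;  -112 − 31 = -143

-143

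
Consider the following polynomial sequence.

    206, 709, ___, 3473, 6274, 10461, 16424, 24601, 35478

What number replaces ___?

Using the last 6 terms:
First differences: 2801  4187  5963  8177  10877
Second differences: 1386  1776  2214  2700
Third differences: 390  438  486
Fourth differences: 48  48
Constant fourth difference = 48.
Extend backward: 390 − 48 = 342;  1386 − 342 = 1044;  2801 − 1044 = 1757;  3473 − 1757 = 1716

1716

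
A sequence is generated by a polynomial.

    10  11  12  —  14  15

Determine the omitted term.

Using the first 3 terms:
D1: 1  1
Constant first difference = 1.
Extend forward: 12 + 1 = 13

13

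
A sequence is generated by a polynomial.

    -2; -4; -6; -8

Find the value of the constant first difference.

First differences: -2, -2, -2

-2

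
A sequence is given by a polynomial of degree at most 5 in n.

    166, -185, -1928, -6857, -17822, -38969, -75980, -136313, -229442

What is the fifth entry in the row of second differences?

-15864

First differences: -351, -1743, -4929, -10965, -21147, -37011, -60333, -93129
Second differences: -1392, -3186, -6036, -10182, -15864, -23322, -32796
Third differences: -1794, -2850, -4146, -5682, -7458, -9474
Fourth differences: -1056, -1296, -1536, -1776, -2016
Fifth differences: -240, -240, -240, -240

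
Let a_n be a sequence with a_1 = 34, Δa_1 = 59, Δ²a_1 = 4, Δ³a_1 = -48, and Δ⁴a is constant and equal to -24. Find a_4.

Build the table forward from the leading diagonal:
D4: -24  -24  -24  -24
D3: -48  -72  -96  -120
D2: 4  -44  -116  -212
D1: 59  63  19  -97
a: 34  93  156  175

175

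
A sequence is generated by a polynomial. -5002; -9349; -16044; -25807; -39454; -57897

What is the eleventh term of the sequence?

Δ: -4347, -6695, -9763, -13647, -18443
Δ²: -2348, -3068, -3884, -4796
Δ³: -720, -816, -912
Δ⁴: -96, -96
Fourth differences constant at -96.
-912 − 96 = -1008;  -4796 − 1008 = -5804;  -18443 − 5804 = -24247;  -57897 − 24247 = -82144
-1008 − 96 = -1104;  -5804 − 1104 = -6908;  -24247 − 6908 = -31155;  -82144 − 31155 = -113299
-1104 − 96 = -1200;  -6908 − 1200 = -8108;  -31155 − 8108 = -39263;  -113299 − 39263 = -152562
-1200 − 96 = -1296;  -8108 − 1296 = -9404;  -39263 − 9404 = -48667;  -152562 − 48667 = -201229
-1296 − 96 = -1392;  -9404 − 1392 = -10796;  -48667 − 10796 = -59463;  -201229 − 59463 = -260692

-260692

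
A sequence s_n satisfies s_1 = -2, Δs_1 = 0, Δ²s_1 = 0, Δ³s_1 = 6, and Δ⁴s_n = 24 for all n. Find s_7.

Build the table forward from the leading diagonal:
Fourth differences: 24  24  24  24  24  24  24
Third differences: 6  30  54  78  102  126  150
Second differences: 0  6  36  90  168  270  396
First differences: 0  0  6  42  132  300  570
s: -2  -2  -2  4  46  178  478

478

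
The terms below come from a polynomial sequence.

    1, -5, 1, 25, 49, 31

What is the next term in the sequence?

Δ: -6  6  24  24  -18
Δ²: 12  18  0  -42
Δ³: 6  -18  -42
Δ⁴: -24  -24
Constant fourth difference = -24, so extend:
-42 − 24 = -66;  -42 − 66 = -108;  -18 − 108 = -126;  31 − 126 = -95

-95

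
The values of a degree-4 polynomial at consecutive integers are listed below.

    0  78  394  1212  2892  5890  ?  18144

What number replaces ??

Using the first 6 terms:
D1: 78  316  818  1680  2998
D2: 238  502  862  1318
D3: 264  360  456
D4: 96  96
Constant fourth difference = 96.
Extend forward: 456 + 96 = 552;  1318 + 552 = 1870;  2998 + 1870 = 4868;  5890 + 4868 = 10758

10758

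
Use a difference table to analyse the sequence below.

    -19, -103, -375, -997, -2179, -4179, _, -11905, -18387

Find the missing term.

Using the first 6 terms:
-84  -272  -622  -1182  -2000
-188  -350  -560  -818
-162  -210  -258
-48  -48
Constant fourth difference = -48.
Extend forward: -258 − 48 = -306;  -818 − 306 = -1124;  -2000 − 1124 = -3124;  -4179 − 3124 = -7303

-7303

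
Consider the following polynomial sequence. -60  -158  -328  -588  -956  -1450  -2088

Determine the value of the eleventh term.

-6440

First differences: -98, -170, -260, -368, -494, -638
Second differences: -72, -90, -108, -126, -144
Third differences: -18, -18, -18, -18
The third differences are constant (-18).
-144 − 18 = -162;  -638 − 162 = -800;  -2088 − 800 = -2888
-162 − 18 = -180;  -800 − 180 = -980;  -2888 − 980 = -3868
-180 − 18 = -198;  -980 − 198 = -1178;  -3868 − 1178 = -5046
-198 − 18 = -216;  -1178 − 216 = -1394;  -5046 − 1394 = -6440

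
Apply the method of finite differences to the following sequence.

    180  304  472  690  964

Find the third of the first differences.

First differences: 124, 168, 218, 274
Second differences: 44, 50, 56
Third differences: 6, 6

218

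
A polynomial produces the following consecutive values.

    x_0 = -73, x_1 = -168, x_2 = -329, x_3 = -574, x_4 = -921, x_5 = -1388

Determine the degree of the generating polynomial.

3

D1: -95, -161, -245, -347, -467
D2: -66, -84, -102, -120
D3: -18, -18, -18
The third differences are constant, so the polynomial has degree 3.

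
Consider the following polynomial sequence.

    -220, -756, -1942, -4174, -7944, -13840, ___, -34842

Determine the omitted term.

Using the first 6 terms:
Δ: -536  -1186  -2232  -3770  -5896
Δ²: -650  -1046  -1538  -2126
Δ³: -396  -492  -588
Δ⁴: -96  -96
Constant fourth difference = -96.
Extend forward: -588 − 96 = -684;  -2126 − 684 = -2810;  -5896 − 2810 = -8706;  -13840 − 8706 = -22546

-22546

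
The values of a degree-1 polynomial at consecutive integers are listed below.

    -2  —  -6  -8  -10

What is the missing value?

Using the last 3 terms:
D1: -2  -2
Constant first difference = -2.
Extend backward: -6 + 2 = -4

-4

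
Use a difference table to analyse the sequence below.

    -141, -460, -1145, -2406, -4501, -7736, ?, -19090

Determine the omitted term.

Using the first 6 terms:
D1: -319, -685, -1261, -2095, -3235
D2: -366, -576, -834, -1140
D3: -210, -258, -306
D4: -48, -48
Constant fourth difference = -48.
Extend forward: -306 − 48 = -354;  -1140 − 354 = -1494;  -3235 − 1494 = -4729;  -7736 − 4729 = -12465

-12465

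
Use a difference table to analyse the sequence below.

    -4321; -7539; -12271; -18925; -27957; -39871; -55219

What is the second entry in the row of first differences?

-4732

Δ: -3218, -4732, -6654, -9032, -11914, -15348
Δ²: -1514, -1922, -2378, -2882, -3434
Δ³: -408, -456, -504, -552
Δ⁴: -48, -48, -48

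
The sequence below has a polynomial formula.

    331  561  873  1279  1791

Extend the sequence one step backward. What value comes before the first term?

Δ: 230, 312, 406, 512
Δ²: 82, 94, 106
Δ³: 12, 12
The third differences are constant at 12.
Work back: 82 − 12 = 70;  230 − 70 = 160;  331 − 160 = 171

171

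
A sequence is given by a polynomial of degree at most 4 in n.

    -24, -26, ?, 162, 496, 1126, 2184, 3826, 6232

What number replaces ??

16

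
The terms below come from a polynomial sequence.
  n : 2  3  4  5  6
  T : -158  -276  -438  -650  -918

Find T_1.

D1: -118, -162, -212, -268
D2: -44, -50, -56
D3: -6, -6
The third differences are constant at -6.
Work back: -44 + 6 = -38;  -118 + 38 = -80;  -158 + 80 = -78

-78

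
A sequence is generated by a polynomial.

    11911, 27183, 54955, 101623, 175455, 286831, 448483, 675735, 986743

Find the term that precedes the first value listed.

4375

Δ: 15272, 27772, 46668, 73832, 111376, 161652, 227252, 311008
Δ²: 12500, 18896, 27164, 37544, 50276, 65600, 83756
Δ³: 6396, 8268, 10380, 12732, 15324, 18156
Δ⁴: 1872, 2112, 2352, 2592, 2832
Δ⁵: 240, 240, 240, 240
The fifth differences are constant at 240.
Work back: 1872 − 240 = 1632;  6396 − 1632 = 4764;  12500 − 4764 = 7736;  15272 − 7736 = 7536;  11911 − 7536 = 4375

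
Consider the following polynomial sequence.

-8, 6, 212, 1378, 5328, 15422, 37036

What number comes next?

D1: 14, 206, 1166, 3950, 10094, 21614
D2: 192, 960, 2784, 6144, 11520
D3: 768, 1824, 3360, 5376
D4: 1056, 1536, 2016
D5: 480, 480
Constant fifth difference = 480, so extend:
2016 + 480 = 2496;  5376 + 2496 = 7872;  11520 + 7872 = 19392;  21614 + 19392 = 41006;  37036 + 41006 = 78042

78042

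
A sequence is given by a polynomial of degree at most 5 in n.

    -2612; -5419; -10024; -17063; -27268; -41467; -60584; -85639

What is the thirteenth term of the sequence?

First differences: -2807  -4605  -7039  -10205  -14199  -19117  -25055
Second differences: -1798  -2434  -3166  -3994  -4918  -5938
Third differences: -636  -732  -828  -924  -1020
Fourth differences: -96  -96  -96  -96
The fourth differences are constant (-96).
-1020 − 96 = -1116;  -5938 − 1116 = -7054;  -25055 − 7054 = -32109;  -85639 − 32109 = -117748
-1116 − 96 = -1212;  -7054 − 1212 = -8266;  -32109 − 8266 = -40375;  -117748 − 40375 = -158123
-1212 − 96 = -1308;  -8266 − 1308 = -9574;  -40375 − 9574 = -49949;  -158123 − 49949 = -208072
-1308 − 96 = -1404;  -9574 − 1404 = -10978;  -49949 − 10978 = -60927;  -208072 − 60927 = -268999
-1404 − 96 = -1500;  -10978 − 1500 = -12478;  -60927 − 12478 = -73405;  -268999 − 73405 = -342404

-342404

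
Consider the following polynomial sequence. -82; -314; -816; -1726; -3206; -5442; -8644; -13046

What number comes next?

Δ: -232  -502  -910  -1480  -2236  -3202  -4402
Δ²: -270  -408  -570  -756  -966  -1200
Δ³: -138  -162  -186  -210  -234
Δ⁴: -24  -24  -24  -24
Fourth differences constant at -24.
-234 − 24 = -258;  -1200 − 258 = -1458;  -4402 − 1458 = -5860;  -13046 − 5860 = -18906

-18906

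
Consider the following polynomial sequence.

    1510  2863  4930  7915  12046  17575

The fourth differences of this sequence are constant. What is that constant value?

Δ: 1353, 2067, 2985, 4131, 5529
Δ²: 714, 918, 1146, 1398
Δ³: 204, 228, 252
Δ⁴: 24, 24

24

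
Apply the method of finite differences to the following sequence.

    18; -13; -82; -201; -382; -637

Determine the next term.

-978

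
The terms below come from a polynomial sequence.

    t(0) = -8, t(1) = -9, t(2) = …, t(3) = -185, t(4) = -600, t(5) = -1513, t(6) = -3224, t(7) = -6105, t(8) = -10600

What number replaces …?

-40

Using the last 6 terms:
First differences: -415, -913, -1711, -2881, -4495
Second differences: -498, -798, -1170, -1614
Third differences: -300, -372, -444
Fourth differences: -72, -72
Constant fourth difference = -72.
Extend backward: -300 + 72 = -228;  -498 + 228 = -270;  -415 + 270 = -145;  -185 + 145 = -40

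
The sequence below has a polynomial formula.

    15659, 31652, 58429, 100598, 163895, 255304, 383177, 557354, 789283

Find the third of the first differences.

42169

D1: 15993, 26777, 42169, 63297, 91409, 127873, 174177, 231929
D2: 10784, 15392, 21128, 28112, 36464, 46304, 57752
D3: 4608, 5736, 6984, 8352, 9840, 11448
D4: 1128, 1248, 1368, 1488, 1608
D5: 120, 120, 120, 120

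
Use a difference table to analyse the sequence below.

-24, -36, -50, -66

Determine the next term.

-84

-12  -14  -16
-2  -2
Constant second difference = -2, so extend:
-16 − 2 = -18;  -66 − 18 = -84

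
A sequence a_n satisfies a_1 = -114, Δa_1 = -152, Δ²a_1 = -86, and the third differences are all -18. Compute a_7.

-2676

Build the table forward from the leading diagonal:
D3: -18, -18, -18, -18, -18, -18, -18
D2: -86, -104, -122, -140, -158, -176, -194
D1: -152, -238, -342, -464, -604, -762, -938
a: -114, -266, -504, -846, -1310, -1914, -2676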